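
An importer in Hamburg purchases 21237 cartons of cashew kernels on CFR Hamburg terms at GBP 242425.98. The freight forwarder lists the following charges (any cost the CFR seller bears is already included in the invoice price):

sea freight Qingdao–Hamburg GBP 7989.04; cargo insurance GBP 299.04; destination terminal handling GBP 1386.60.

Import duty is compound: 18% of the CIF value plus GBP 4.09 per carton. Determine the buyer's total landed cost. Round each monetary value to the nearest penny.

CFR: the seller pays costs through ocean freight to the destination port, but not insurance.
Already in the invoice (seller's account under CFR): freight — exclude.
CIF value = CFR price + insurance = 242425.98 + 299.04 = 242725.02
Ad valorem component: 242725.02 × 18% = 43690.50
Specific component: 21237 × 4.09 = 86859.33
Import duty = 43690.50 + 86859.33 = 130549.83
Buyer bears: insurance 299.04 + destination terminal 1386.60 + duty 130549.83 = 132235.47
Landed cost = invoice 242425.98 + 132235.47 = 374661.45

Total landed cost: GBP 374661.45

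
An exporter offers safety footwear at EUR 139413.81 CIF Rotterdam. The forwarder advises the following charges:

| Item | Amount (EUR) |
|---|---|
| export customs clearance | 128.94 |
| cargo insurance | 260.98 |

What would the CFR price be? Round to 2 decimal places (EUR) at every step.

Not relevant to the conversion: export clearance — on the seller under both CIF and CFR; already in the CIF price and stays in the CFR price.
From CIF to CFR, the seller no longer bears: insurance.
CFR price = 139413.81 − 260.98 = 139152.83

CFR price: EUR 139152.83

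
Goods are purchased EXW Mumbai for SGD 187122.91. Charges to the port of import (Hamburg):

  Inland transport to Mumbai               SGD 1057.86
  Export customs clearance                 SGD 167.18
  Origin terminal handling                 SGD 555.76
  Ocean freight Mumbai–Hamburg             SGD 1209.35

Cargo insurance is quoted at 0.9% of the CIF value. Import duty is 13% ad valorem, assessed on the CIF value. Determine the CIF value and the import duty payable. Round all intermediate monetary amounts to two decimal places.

CIF value: SGD 191839.62; import duty: SGD 24939.15

Let C be the CIF value. C = EXW price + pre-shipment costs + freight + 0.9% × C
C − 0.9% × C = 187122.91 + 1057.86 + 167.18 + 555.76 + 1209.35
0.991 × C = 190113.06
C = 190113.06 / 0.991 = 191839.62
Insurance premium = 0.9% × 191839.62 = 1726.56
Import duty = 191839.62 × 13% = 24939.15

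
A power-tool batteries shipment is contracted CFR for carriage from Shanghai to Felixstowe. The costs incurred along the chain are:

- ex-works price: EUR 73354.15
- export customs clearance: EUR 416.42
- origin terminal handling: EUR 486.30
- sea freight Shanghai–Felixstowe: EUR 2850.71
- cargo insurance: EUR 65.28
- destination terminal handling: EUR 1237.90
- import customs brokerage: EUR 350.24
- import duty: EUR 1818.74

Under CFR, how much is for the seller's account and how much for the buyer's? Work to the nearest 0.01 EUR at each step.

Seller: EUR 77107.58; buyer: EUR 3472.16

CFR: the seller pays costs through ocean freight to the destination port, but not insurance.
Seller's account: goods 73354.15 + export clearance 416.42 + origin terminal 486.30 + freight 2850.71 = 77107.58
Buyer's account: insurance 65.28 + destination terminal 1237.90 + brokerage 350.24 + duty 1818.74 = 3472.16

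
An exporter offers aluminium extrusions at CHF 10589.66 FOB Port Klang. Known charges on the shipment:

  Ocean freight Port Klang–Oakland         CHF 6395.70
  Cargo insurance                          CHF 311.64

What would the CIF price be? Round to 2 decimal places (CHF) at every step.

CIF price: CHF 17297.00

From FOB to CIF, the seller additionally bears: freight, insurance.
CIF price = 10589.66 + 6395.70 + 311.64 = 17297.00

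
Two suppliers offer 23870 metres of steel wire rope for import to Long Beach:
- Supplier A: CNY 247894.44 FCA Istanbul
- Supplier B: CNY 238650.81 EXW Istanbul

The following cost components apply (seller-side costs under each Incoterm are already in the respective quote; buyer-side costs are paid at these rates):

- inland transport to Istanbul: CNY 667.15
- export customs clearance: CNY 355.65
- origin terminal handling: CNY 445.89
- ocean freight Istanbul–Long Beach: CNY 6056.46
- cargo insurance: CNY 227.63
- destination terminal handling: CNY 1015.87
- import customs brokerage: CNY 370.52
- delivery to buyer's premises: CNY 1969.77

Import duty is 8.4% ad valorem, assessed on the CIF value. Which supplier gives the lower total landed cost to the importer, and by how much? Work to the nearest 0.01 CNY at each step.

Supplier A (FCA):
CIF value = FCA price + origin terminal + freight + insurance = 247894.44 + 445.89 + 6056.46 + 227.63 = 254624.42
Import duty = 254624.42 × 8.4% = 21388.45
Buyer bears (A): 445.89 + 6056.46 + 227.63 + 1015.87 + 370.52 + 1969.77 = 10086.14
Landed cost (A) = invoice 247894.44 + 10086.14 + duty 21388.45 = 279369.03
Supplier B (EXW):
CIF value = EXW price + inland to port + export clearance + origin terminal + freight + insurance = 238650.81 + 667.15 + 355.65 + 445.89 + 6056.46 + 227.63 = 246403.59
Import duty = 246403.59 × 8.4% = 20697.90
Buyer bears (B): 667.15 + 355.65 + 445.89 + 6056.46 + 227.63 + 1015.87 + 370.52 + 1969.77 = 11108.94
Landed cost (B) = invoice 238650.81 + 11108.94 + duty 20697.90 = 270457.65
Difference = |279369.03 − 270457.65| = 8911.38

Supplier B is cheaper by CNY 8911.38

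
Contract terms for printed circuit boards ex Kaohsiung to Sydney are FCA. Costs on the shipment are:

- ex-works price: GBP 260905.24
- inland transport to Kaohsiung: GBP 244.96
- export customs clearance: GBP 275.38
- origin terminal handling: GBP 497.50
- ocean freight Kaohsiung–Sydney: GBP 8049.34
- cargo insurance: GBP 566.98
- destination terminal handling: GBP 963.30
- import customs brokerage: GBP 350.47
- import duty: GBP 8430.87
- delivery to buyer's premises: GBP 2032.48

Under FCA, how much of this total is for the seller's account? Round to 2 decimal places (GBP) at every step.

FCA: the seller delivers export-cleared goods to the carrier; the buyer bears costs from that point.
Seller's account: goods 260905.24 + inland to port 244.96 + export clearance 275.38 = 261425.58
Buyer's account: origin terminal 497.50 + freight 8049.34 + insurance 566.98 + destination terminal 963.30 + brokerage 350.47 + duty 8430.87 + delivery 2032.48 = 20890.94

Seller's account: GBP 261425.58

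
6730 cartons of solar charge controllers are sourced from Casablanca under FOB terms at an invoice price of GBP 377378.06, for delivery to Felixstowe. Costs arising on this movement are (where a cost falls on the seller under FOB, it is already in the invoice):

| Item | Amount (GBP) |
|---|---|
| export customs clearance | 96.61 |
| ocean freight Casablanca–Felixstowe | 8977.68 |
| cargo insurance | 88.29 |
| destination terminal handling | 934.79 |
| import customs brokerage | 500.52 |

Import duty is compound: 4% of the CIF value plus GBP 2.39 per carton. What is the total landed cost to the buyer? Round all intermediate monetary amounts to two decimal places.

Total landed cost: GBP 419421.80

FOB: the seller bears costs until goods are on board at the origin port; the buyer bears freight, insurance and all costs thereafter.
Already in the invoice (seller's account under FOB): export clearance — exclude.
CIF value = FOB price + freight + insurance = 377378.06 + 8977.68 + 88.29 = 386444.03
Ad valorem component: 386444.03 × 4% = 15457.76
Specific component: 6730 × 2.39 = 16084.70
Import duty = 15457.76 + 16084.70 = 31542.46
Buyer bears: freight 8977.68 + insurance 88.29 + destination terminal 934.79 + brokerage 500.52 + duty 31542.46 = 42043.74
Landed cost = invoice 377378.06 + 42043.74 = 419421.80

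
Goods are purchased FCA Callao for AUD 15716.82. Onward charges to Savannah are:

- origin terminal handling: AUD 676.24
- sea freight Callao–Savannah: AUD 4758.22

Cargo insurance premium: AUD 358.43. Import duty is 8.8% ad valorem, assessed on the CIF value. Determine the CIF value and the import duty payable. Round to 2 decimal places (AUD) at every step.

CIF = FCA price + pre-shipment costs + freight + insurance
CIF = 15716.82 + 676.24 + 4758.22 + 358.43 = 21509.71
Import duty = 21509.71 × 8.8% = 1892.85

CIF value: AUD 21509.71; import duty: AUD 1892.85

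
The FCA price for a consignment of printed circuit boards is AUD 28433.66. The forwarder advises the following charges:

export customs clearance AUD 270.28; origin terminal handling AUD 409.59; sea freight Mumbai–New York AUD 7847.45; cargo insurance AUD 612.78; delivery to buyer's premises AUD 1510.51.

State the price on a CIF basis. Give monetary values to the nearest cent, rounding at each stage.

Not relevant to the conversion: export clearance — on the seller under both FCA and CIF; already in the FCA price and stays in the CIF price. delivery — on the buyer under both terms; not part of either seller's price.
From FCA to CIF, the seller additionally bears: origin terminal, freight, insurance.
CIF price = 28433.66 + 409.59 + 7847.45 + 612.78 = 37303.48

CIF price: AUD 37303.48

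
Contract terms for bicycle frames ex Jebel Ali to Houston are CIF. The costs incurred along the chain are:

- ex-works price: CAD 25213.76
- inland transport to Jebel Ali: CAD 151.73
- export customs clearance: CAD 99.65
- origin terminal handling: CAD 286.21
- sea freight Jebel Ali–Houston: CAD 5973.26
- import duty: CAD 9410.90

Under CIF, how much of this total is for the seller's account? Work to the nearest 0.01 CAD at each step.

CIF: the seller pays costs through ocean freight and marine insurance to the destination port.
Seller's account: goods 25213.76 + inland to port 151.73 + export clearance 99.65 + origin terminal 286.21 + freight 5973.26 = 31724.61
Buyer's account: duty 9410.90 = 9410.90

Seller's account: CAD 31724.61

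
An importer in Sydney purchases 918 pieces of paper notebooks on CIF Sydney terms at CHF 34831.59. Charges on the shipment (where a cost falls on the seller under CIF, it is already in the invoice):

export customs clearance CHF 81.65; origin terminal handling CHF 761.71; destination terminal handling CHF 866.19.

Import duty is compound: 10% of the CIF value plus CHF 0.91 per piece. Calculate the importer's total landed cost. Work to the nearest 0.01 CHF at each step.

Total landed cost: CHF 40016.32

CIF: the seller pays costs through ocean freight and marine insurance to the destination port.
Already in the invoice (seller's account under CIF): export clearance, origin terminal — exclude.
The CIF price already equals the CIF value: 34831.59
Ad valorem component: 34831.59 × 10% = 3483.16
Specific component: 918 × 0.91 = 835.38
Import duty = 3483.16 + 835.38 = 4318.54
Buyer bears: destination terminal 866.19 + duty 4318.54 = 5184.73
Landed cost = invoice 34831.59 + 5184.73 = 40016.32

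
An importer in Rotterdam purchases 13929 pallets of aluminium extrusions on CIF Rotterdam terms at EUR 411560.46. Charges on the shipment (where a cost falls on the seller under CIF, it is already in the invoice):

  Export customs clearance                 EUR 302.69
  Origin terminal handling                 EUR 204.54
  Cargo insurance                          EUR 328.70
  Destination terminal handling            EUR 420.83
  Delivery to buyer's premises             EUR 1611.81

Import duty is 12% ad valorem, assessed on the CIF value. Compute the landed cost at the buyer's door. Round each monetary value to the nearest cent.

Total landed cost: EUR 462980.36

CIF: the seller pays costs through ocean freight and marine insurance to the destination port.
Already in the invoice (seller's account under CIF): export clearance, origin terminal, insurance — exclude.
The CIF price already equals the CIF value: 411560.46
Import duty = 411560.46 × 12% = 49387.26
Buyer bears: destination terminal 420.83 + delivery 1611.81 + duty 49387.26 = 51419.90
Landed cost = invoice 411560.46 + 51419.90 = 462980.36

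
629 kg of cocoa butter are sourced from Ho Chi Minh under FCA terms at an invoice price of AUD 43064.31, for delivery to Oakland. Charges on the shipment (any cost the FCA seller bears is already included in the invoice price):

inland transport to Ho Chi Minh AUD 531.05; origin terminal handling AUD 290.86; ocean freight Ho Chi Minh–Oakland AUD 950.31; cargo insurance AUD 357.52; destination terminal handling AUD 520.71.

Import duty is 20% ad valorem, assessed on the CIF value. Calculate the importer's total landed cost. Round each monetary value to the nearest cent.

Total landed cost: AUD 54116.31

FCA: the seller delivers export-cleared goods to the carrier; the buyer bears costs from that point.
Already in the invoice (seller's account under FCA): inland to port — exclude.
CIF value = FCA price + origin terminal + freight + insurance = 43064.31 + 290.86 + 950.31 + 357.52 = 44663.00
Import duty = 44663.00 × 20% = 8932.60
Buyer bears: origin terminal 290.86 + freight 950.31 + insurance 357.52 + destination terminal 520.71 + duty 8932.60 = 11052.00
Landed cost = invoice 43064.31 + 11052.00 = 54116.31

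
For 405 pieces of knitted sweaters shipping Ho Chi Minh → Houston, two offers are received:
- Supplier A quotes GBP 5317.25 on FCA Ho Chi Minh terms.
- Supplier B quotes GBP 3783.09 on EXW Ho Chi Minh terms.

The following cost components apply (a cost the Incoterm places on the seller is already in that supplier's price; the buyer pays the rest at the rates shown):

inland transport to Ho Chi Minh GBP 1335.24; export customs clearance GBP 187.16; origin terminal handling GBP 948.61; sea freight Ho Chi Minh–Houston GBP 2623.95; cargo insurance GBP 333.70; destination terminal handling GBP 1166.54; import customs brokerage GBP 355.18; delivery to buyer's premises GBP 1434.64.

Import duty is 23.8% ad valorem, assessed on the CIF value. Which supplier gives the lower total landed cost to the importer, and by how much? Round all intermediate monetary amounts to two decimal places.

Supplier A (FCA):
CIF value = FCA price + origin terminal + freight + insurance = 5317.25 + 948.61 + 2623.95 + 333.70 = 9223.51
Import duty = 9223.51 × 23.8% = 2195.20
Buyer bears (A): 948.61 + 2623.95 + 333.70 + 1166.54 + 355.18 + 1434.64 = 6862.62
Landed cost (A) = invoice 5317.25 + 6862.62 + duty 2195.20 = 14375.07
Supplier B (EXW):
CIF value = EXW price + inland to port + export clearance + origin terminal + freight + insurance = 3783.09 + 1335.24 + 187.16 + 948.61 + 2623.95 + 333.70 = 9211.75
Import duty = 9211.75 × 23.8% = 2192.40
Buyer bears (B): 1335.24 + 187.16 + 948.61 + 2623.95 + 333.70 + 1166.54 + 355.18 + 1434.64 = 8385.02
Landed cost (B) = invoice 3783.09 + 8385.02 + duty 2192.40 = 14360.51
Difference = |14375.07 − 14360.51| = 14.56

Supplier B is cheaper by GBP 14.56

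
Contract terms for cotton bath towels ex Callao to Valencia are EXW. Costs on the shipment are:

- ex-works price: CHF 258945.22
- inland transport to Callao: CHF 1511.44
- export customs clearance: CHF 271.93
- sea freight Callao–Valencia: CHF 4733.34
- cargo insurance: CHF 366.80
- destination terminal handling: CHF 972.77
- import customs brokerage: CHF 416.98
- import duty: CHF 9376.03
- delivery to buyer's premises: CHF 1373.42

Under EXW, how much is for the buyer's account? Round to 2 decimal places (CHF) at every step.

Buyer's account: CHF 19022.71

EXW: the seller makes goods available at their premises; the buyer bears all onward costs.
Seller's account: goods 258945.22 = 258945.22
Buyer's account: inland to port 1511.44 + export clearance 271.93 + freight 4733.34 + insurance 366.80 + destination terminal 972.77 + brokerage 416.98 + duty 9376.03 + delivery 1373.42 = 19022.71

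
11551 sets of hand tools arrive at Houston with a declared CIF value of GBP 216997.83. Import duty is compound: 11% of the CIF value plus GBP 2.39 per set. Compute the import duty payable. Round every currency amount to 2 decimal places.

Import duty: GBP 51476.65

Ad valorem component: 216997.83 × 11% = 23869.76
Specific component: 11551 × 2.39 = 27606.89
Import duty = 23869.76 + 27606.89 = 51476.65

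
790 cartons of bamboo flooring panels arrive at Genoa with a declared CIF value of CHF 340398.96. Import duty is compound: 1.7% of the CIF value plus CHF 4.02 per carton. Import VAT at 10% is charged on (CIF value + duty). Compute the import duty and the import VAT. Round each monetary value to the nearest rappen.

Import duty: CHF 8962.58; import VAT: CHF 34936.15

Ad valorem component: 340398.96 × 1.7% = 5786.78
Specific component: 790 × 4.02 = 3175.80
Import duty = 5786.78 + 3175.80 = 8962.58
VAT base = CIF + duty = 340398.96 + 8962.58 = 349361.54
Import VAT = 349361.54 × 10% = 34936.15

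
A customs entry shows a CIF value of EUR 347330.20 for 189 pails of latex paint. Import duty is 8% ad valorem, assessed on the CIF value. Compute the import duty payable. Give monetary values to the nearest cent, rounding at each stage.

Import duty: EUR 27786.42

Import duty = 347330.20 × 8% = 27786.42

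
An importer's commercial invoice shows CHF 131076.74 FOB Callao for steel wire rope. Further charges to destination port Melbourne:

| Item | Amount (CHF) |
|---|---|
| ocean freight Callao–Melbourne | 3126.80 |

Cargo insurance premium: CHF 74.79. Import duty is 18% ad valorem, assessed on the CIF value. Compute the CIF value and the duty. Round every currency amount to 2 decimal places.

CIF value: CHF 134278.33; import duty: CHF 24170.10

CIF = FOB price + freight + insurance
CIF = 131076.74 + 3126.80 + 74.79 = 134278.33
Import duty = 134278.33 × 18% = 24170.10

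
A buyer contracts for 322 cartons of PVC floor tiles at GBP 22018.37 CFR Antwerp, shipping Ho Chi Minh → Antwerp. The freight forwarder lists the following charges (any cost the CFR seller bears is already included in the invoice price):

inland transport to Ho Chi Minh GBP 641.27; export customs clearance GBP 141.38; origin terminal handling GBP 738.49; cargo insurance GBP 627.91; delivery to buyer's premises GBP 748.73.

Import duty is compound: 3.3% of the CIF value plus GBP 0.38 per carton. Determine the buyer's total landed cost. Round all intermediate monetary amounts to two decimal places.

CFR: the seller pays costs through ocean freight to the destination port, but not insurance.
Already in the invoice (seller's account under CFR): inland to port, export clearance, origin terminal — exclude.
CIF value = CFR price + insurance = 22018.37 + 627.91 = 22646.28
Ad valorem component: 22646.28 × 3.3% = 747.33
Specific component: 322 × 0.38 = 122.36
Import duty = 747.33 + 122.36 = 869.69
Buyer bears: insurance 627.91 + delivery 748.73 + duty 869.69 = 2246.33
Landed cost = invoice 22018.37 + 2246.33 = 24264.70

Total landed cost: GBP 24264.70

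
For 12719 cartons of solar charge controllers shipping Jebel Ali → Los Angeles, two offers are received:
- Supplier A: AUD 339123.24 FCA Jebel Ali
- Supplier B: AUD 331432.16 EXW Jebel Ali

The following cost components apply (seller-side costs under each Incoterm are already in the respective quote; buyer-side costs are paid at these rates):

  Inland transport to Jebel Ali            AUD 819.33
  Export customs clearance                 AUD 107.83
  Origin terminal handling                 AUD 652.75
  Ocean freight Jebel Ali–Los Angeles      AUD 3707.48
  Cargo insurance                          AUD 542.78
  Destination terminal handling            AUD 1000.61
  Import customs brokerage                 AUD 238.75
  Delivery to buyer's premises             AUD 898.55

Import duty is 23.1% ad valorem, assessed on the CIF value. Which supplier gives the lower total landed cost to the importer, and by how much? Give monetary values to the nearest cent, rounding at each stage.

Supplier A (FCA):
CIF value = FCA price + origin terminal + freight + insurance = 339123.24 + 652.75 + 3707.48 + 542.78 = 344026.25
Import duty = 344026.25 × 23.1% = 79470.06
Buyer bears (A): 652.75 + 3707.48 + 542.78 + 1000.61 + 238.75 + 898.55 = 7040.92
Landed cost (A) = invoice 339123.24 + 7040.92 + duty 79470.06 = 425634.22
Supplier B (EXW):
CIF value = EXW price + inland to port + export clearance + origin terminal + freight + insurance = 331432.16 + 819.33 + 107.83 + 652.75 + 3707.48 + 542.78 = 337262.33
Import duty = 337262.33 × 23.1% = 77907.60
Buyer bears (B): 819.33 + 107.83 + 652.75 + 3707.48 + 542.78 + 1000.61 + 238.75 + 898.55 = 7968.08
Landed cost (B) = invoice 331432.16 + 7968.08 + duty 77907.60 = 417307.84
Difference = |425634.22 − 417307.84| = 8326.38

Supplier B is cheaper by AUD 8326.38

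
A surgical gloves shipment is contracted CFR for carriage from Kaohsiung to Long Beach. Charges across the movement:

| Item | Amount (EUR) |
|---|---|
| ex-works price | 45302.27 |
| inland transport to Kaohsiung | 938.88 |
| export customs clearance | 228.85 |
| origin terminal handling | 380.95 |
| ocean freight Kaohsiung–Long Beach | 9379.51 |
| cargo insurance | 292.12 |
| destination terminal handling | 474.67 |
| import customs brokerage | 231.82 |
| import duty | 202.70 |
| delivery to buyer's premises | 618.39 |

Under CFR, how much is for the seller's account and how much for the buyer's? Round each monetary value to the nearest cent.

Seller: EUR 56230.46; buyer: EUR 1819.70

CFR: the seller pays costs through ocean freight to the destination port, but not insurance.
Seller's account: goods 45302.27 + inland to port 938.88 + export clearance 228.85 + origin terminal 380.95 + freight 9379.51 = 56230.46
Buyer's account: insurance 292.12 + destination terminal 474.67 + brokerage 231.82 + duty 202.70 + delivery 618.39 = 1819.70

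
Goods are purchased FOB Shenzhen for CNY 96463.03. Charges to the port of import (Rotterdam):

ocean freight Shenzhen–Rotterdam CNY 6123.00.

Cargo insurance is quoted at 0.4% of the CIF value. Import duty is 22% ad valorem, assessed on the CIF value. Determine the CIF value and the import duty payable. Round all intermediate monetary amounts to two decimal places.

CIF value: CNY 102998.02; import duty: CNY 22659.56

Let C be the CIF value. C = FOB price + freight + 0.4% × C
C − 0.4% × C = 96463.03 + 6123.00
0.996 × C = 102586.03
C = 102586.03 / 0.996 = 102998.02
Insurance premium = 0.4% × 102998.02 = 411.99
Import duty = 102998.02 × 22% = 22659.56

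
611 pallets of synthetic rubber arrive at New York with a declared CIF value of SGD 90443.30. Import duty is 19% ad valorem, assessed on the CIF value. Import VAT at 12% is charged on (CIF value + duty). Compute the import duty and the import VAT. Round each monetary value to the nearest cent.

Import duty: SGD 17184.23; import VAT: SGD 12915.30

Import duty = 90443.30 × 19% = 17184.23
VAT base = CIF + duty = 90443.30 + 17184.23 = 107627.53
Import VAT = 107627.53 × 12% = 12915.30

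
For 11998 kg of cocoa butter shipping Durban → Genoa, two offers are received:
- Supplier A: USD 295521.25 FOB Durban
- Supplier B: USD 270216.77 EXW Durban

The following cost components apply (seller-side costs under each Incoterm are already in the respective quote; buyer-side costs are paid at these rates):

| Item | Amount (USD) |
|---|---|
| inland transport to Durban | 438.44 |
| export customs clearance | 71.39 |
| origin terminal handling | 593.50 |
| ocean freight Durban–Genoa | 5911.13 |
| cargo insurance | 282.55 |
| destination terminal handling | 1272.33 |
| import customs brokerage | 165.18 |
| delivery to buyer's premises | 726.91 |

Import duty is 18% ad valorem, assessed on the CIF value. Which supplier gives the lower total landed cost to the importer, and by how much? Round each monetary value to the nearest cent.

Supplier B is cheaper by USD 28557.36

Supplier A (FOB):
CIF value = FOB price + freight + insurance = 295521.25 + 5911.13 + 282.55 = 301714.93
Import duty = 301714.93 × 18% = 54308.69
Buyer bears (A): 5911.13 + 282.55 + 1272.33 + 165.18 + 726.91 = 8358.10
Landed cost (A) = invoice 295521.25 + 8358.10 + duty 54308.69 = 358188.04
Supplier B (EXW):
CIF value = EXW price + inland to port + export clearance + origin terminal + freight + insurance = 270216.77 + 438.44 + 71.39 + 593.50 + 5911.13 + 282.55 = 277513.78
Import duty = 277513.78 × 18% = 49952.48
Buyer bears (B): 438.44 + 71.39 + 593.50 + 5911.13 + 282.55 + 1272.33 + 165.18 + 726.91 = 9461.43
Landed cost (B) = invoice 270216.77 + 9461.43 + duty 49952.48 = 329630.68
Difference = |358188.04 − 329630.68| = 28557.36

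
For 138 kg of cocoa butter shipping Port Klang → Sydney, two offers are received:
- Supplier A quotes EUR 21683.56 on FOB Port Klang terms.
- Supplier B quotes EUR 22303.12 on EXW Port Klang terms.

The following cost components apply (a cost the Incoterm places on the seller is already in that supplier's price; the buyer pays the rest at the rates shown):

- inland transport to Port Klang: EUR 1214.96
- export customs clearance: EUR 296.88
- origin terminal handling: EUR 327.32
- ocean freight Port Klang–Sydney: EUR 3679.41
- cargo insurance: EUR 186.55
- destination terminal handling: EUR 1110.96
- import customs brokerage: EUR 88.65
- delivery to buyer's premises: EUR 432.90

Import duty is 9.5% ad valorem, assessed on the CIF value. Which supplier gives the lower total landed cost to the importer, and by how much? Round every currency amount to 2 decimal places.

Supplier A is cheaper by EUR 2692.30

Supplier A (FOB):
CIF value = FOB price + freight + insurance = 21683.56 + 3679.41 + 186.55 = 25549.52
Import duty = 25549.52 × 9.5% = 2427.20
Buyer bears (A): 3679.41 + 186.55 + 1110.96 + 88.65 + 432.90 = 5498.47
Landed cost (A) = invoice 21683.56 + 5498.47 + duty 2427.20 = 29609.23
Supplier B (EXW):
CIF value = EXW price + inland to port + export clearance + origin terminal + freight + insurance = 22303.12 + 1214.96 + 296.88 + 327.32 + 3679.41 + 186.55 = 28008.24
Import duty = 28008.24 × 9.5% = 2660.78
Buyer bears (B): 1214.96 + 296.88 + 327.32 + 3679.41 + 186.55 + 1110.96 + 88.65 + 432.90 = 7337.63
Landed cost (B) = invoice 22303.12 + 7337.63 + duty 2660.78 = 32301.53
Difference = |29609.23 − 32301.53| = 2692.30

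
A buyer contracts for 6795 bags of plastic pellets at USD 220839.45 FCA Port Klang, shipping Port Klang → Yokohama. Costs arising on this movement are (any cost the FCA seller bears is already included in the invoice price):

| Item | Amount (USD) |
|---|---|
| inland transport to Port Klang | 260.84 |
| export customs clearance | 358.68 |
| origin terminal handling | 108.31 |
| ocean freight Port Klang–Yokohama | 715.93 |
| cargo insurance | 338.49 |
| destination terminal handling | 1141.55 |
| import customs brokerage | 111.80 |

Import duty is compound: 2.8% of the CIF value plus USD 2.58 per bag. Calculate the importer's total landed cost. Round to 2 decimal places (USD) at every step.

Total landed cost: USD 247002.69

FCA: the seller delivers export-cleared goods to the carrier; the buyer bears costs from that point.
Already in the invoice (seller's account under FCA): inland to port, export clearance — exclude.
CIF value = FCA price + origin terminal + freight + insurance = 220839.45 + 108.31 + 715.93 + 338.49 = 222002.18
Ad valorem component: 222002.18 × 2.8% = 6216.06
Specific component: 6795 × 2.58 = 17531.10
Import duty = 6216.06 + 17531.10 = 23747.16
Buyer bears: origin terminal 108.31 + freight 715.93 + insurance 338.49 + destination terminal 1141.55 + brokerage 111.80 + duty 23747.16 = 26163.24
Landed cost = invoice 220839.45 + 26163.24 = 247002.69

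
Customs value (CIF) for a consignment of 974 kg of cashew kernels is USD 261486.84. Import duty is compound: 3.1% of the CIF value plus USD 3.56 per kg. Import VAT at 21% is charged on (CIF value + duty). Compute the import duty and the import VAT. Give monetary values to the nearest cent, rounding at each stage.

Import duty: USD 11573.53; import VAT: USD 57342.68

Ad valorem component: 261486.84 × 3.1% = 8106.09
Specific component: 974 × 3.56 = 3467.44
Import duty = 8106.09 + 3467.44 = 11573.53
VAT base = CIF + duty = 261486.84 + 11573.53 = 273060.37
Import VAT = 273060.37 × 21% = 57342.68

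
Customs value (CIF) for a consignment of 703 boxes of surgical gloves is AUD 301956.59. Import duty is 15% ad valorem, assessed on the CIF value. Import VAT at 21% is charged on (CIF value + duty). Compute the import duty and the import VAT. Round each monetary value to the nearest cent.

Import duty = 301956.59 × 15% = 45293.49
VAT base = CIF + duty = 301956.59 + 45293.49 = 347250.08
Import VAT = 347250.08 × 21% = 72922.52

Import duty: AUD 45293.49; import VAT: AUD 72922.52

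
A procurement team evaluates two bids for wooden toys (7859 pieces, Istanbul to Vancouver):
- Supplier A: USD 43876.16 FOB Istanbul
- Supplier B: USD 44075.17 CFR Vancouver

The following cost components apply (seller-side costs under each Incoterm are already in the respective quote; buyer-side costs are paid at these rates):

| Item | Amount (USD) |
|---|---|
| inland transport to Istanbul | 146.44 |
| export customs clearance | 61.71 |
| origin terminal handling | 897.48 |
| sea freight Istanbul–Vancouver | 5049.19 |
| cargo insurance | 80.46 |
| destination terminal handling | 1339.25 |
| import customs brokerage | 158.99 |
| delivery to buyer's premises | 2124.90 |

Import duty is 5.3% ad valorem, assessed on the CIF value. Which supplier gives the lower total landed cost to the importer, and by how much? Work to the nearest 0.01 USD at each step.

Supplier A (FOB):
CIF value = FOB price + freight + insurance = 43876.16 + 5049.19 + 80.46 = 49005.81
Import duty = 49005.81 × 5.3% = 2597.31
Buyer bears (A): 5049.19 + 80.46 + 1339.25 + 158.99 + 2124.90 = 8752.79
Landed cost (A) = invoice 43876.16 + 8752.79 + duty 2597.31 = 55226.26
Supplier B (CFR):
CIF value = CFR price + insurance = 44075.17 + 80.46 = 44155.63
Import duty = 44155.63 × 5.3% = 2340.25
Buyer bears (B): 80.46 + 1339.25 + 158.99 + 2124.90 = 3703.60
Landed cost (B) = invoice 44075.17 + 3703.60 + duty 2340.25 = 50119.02
Difference = |55226.26 − 50119.02| = 5107.24

Supplier B is cheaper by USD 5107.24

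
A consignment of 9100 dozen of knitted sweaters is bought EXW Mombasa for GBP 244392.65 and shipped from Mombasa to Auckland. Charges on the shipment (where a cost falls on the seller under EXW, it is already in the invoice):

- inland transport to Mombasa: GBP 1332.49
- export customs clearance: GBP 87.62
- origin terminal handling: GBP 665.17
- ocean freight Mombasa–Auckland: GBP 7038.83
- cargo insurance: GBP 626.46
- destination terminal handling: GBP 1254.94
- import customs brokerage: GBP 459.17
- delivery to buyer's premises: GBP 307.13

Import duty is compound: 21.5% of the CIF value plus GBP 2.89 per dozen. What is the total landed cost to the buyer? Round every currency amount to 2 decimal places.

EXW: the seller makes goods available at their premises; the buyer bears all onward costs.
CIF value = EXW price + inland to port + export clearance + origin terminal + freight + insurance = 244392.65 + 1332.49 + 87.62 + 665.17 + 7038.83 + 626.46 = 254143.22
Ad valorem component: 254143.22 × 21.5% = 54640.79
Specific component: 9100 × 2.89 = 26299.00
Import duty = 54640.79 + 26299.00 = 80939.79
Buyer bears: inland to port 1332.49 + export clearance 87.62 + origin terminal 665.17 + freight 7038.83 + insurance 626.46 + destination terminal 1254.94 + brokerage 459.17 + delivery 307.13 + duty 80939.79 = 92711.60
Landed cost = invoice 244392.65 + 92711.60 = 337104.25

Total landed cost: GBP 337104.25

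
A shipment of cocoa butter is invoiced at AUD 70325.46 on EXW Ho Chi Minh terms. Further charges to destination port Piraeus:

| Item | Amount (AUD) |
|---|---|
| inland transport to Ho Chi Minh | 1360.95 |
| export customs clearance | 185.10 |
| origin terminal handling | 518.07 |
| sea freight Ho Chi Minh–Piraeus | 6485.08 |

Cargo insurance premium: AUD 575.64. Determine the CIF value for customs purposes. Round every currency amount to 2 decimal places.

CIF = EXW price + pre-shipment costs + freight + insurance
CIF = 70325.46 + 1360.95 + 185.10 + 518.07 + 6485.08 + 575.64 = 79450.30

CIF value: AUD 79450.30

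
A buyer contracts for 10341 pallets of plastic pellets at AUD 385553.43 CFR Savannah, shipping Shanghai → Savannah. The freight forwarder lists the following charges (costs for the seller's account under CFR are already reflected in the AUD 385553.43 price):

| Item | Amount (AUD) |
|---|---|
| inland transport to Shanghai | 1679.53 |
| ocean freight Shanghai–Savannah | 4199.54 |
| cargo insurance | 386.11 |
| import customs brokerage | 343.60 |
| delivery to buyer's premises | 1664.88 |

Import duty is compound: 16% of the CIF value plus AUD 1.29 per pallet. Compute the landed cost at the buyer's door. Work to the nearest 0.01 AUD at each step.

Total landed cost: AUD 463038.24

CFR: the seller pays costs through ocean freight to the destination port, but not insurance.
Already in the invoice (seller's account under CFR): inland to port, freight — exclude.
CIF value = CFR price + insurance = 385553.43 + 386.11 = 385939.54
Ad valorem component: 385939.54 × 16% = 61750.33
Specific component: 10341 × 1.29 = 13339.89
Import duty = 61750.33 + 13339.89 = 75090.22
Buyer bears: insurance 386.11 + brokerage 343.60 + delivery 1664.88 + duty 75090.22 = 77484.81
Landed cost = invoice 385553.43 + 77484.81 = 463038.24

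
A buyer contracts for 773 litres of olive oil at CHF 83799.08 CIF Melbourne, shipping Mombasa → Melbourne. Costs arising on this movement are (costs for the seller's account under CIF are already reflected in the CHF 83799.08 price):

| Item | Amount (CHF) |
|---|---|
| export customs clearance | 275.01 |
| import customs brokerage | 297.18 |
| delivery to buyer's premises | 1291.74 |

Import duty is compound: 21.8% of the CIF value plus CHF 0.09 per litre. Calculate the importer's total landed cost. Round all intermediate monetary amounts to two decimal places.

CIF: the seller pays costs through ocean freight and marine insurance to the destination port.
Already in the invoice (seller's account under CIF): export clearance — exclude.
The CIF price already equals the CIF value: 83799.08
Ad valorem component: 83799.08 × 21.8% = 18268.20
Specific component: 773 × 0.09 = 69.57
Import duty = 18268.20 + 69.57 = 18337.77
Buyer bears: brokerage 297.18 + delivery 1291.74 + duty 18337.77 = 19926.69
Landed cost = invoice 83799.08 + 19926.69 = 103725.77

Total landed cost: CHF 103725.77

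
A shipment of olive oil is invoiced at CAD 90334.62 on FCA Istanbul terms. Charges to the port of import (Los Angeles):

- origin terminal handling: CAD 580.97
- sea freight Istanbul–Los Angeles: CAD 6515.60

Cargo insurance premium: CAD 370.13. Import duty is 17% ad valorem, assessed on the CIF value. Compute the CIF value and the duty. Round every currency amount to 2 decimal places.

CIF value: CAD 97801.32; import duty: CAD 16626.22

CIF = FCA price + pre-shipment costs + freight + insurance
CIF = 90334.62 + 580.97 + 6515.60 + 370.13 = 97801.32
Import duty = 97801.32 × 17% = 16626.22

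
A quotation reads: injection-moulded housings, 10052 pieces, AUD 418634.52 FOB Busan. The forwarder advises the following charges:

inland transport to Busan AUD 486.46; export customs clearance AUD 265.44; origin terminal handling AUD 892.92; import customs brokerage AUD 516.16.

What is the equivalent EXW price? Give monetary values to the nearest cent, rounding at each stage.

Not relevant to the conversion: brokerage — on the buyer under both terms; not part of either seller's price.
From FOB to EXW, the seller no longer bears: inland to port, export clearance, origin terminal.
EXW price = 418634.52 − 486.46 − 265.44 − 892.92 = 416989.70

EXW price: AUD 416989.70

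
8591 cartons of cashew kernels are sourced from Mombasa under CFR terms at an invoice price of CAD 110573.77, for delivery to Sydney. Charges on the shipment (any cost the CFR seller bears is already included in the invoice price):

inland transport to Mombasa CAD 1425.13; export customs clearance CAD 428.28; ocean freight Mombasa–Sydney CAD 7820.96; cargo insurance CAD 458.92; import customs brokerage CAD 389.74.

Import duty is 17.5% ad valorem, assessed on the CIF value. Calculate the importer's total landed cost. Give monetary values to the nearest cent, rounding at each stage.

CFR: the seller pays costs through ocean freight to the destination port, but not insurance.
Already in the invoice (seller's account under CFR): inland to port, export clearance, freight — exclude.
CIF value = CFR price + insurance = 110573.77 + 458.92 = 111032.69
Import duty = 111032.69 × 17.5% = 19430.72
Buyer bears: insurance 458.92 + brokerage 389.74 + duty 19430.72 = 20279.38
Landed cost = invoice 110573.77 + 20279.38 = 130853.15

Total landed cost: CAD 130853.15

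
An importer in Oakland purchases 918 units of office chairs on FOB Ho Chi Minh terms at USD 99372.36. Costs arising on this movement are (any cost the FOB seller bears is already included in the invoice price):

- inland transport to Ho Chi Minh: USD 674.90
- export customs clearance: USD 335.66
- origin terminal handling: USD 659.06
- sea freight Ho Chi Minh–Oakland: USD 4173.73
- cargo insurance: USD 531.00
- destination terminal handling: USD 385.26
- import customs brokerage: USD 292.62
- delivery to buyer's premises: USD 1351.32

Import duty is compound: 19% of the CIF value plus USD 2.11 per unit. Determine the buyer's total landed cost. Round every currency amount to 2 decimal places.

Total landed cost: USD 127817.92

FOB: the seller bears costs until goods are on board at the origin port; the buyer bears freight, insurance and all costs thereafter.
Already in the invoice (seller's account under FOB): inland to port, export clearance, origin terminal — exclude.
CIF value = FOB price + freight + insurance = 99372.36 + 4173.73 + 531.00 = 104077.09
Ad valorem component: 104077.09 × 19% = 19774.65
Specific component: 918 × 2.11 = 1936.98
Import duty = 19774.65 + 1936.98 = 21711.63
Buyer bears: freight 4173.73 + insurance 531.00 + destination terminal 385.26 + brokerage 292.62 + delivery 1351.32 + duty 21711.63 = 28445.56
Landed cost = invoice 99372.36 + 28445.56 = 127817.92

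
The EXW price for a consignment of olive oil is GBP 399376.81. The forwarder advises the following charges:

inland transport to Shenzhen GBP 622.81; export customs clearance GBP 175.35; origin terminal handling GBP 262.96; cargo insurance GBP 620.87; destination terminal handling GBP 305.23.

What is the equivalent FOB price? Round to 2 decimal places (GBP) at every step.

Not relevant to the conversion: insurance, destination terminal — on the buyer under both terms; not part of either seller's price.
From EXW to FOB, the seller additionally bears: inland to port, export clearance, origin terminal.
FOB price = 399376.81 + 622.81 + 175.35 + 262.96 = 400437.93

FOB price: GBP 400437.93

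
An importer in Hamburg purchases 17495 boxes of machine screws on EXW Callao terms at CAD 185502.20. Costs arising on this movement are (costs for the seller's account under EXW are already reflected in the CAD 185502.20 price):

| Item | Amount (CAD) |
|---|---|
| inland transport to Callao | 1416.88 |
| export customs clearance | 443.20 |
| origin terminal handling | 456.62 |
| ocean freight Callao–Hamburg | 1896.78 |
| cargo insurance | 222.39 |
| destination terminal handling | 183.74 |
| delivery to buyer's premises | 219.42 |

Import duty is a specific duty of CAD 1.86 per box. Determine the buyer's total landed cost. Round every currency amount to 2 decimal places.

Total landed cost: CAD 222881.93

EXW: the seller makes goods available at their premises; the buyer bears all onward costs.
CIF value = EXW price + inland to port + export clearance + origin terminal + freight + insurance = 185502.20 + 1416.88 + 443.20 + 456.62 + 1896.78 + 222.39 = 189938.07
Import duty = 17495 × 1.86 = 32540.70
Buyer bears: inland to port 1416.88 + export clearance 443.20 + origin terminal 456.62 + freight 1896.78 + insurance 222.39 + destination terminal 183.74 + delivery 219.42 + duty 32540.70 = 37379.73
Landed cost = invoice 185502.20 + 37379.73 = 222881.93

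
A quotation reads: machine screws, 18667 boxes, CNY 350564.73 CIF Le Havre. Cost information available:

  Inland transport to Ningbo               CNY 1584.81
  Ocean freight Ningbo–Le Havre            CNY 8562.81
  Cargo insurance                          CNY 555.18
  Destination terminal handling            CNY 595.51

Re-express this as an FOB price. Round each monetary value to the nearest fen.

Not relevant to the conversion: inland to port — on the seller under both CIF and FOB; already in the CIF price and stays in the FOB price. destination terminal — on the buyer under both terms; not part of either seller's price.
From CIF to FOB, the seller no longer bears: freight, insurance.
FOB price = 350564.73 − 8562.81 − 555.18 = 341446.74

FOB price: CNY 341446.74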